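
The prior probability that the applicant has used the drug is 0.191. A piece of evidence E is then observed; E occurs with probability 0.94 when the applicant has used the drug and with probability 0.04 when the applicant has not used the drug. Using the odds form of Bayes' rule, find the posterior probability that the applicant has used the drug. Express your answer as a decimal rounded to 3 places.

Prior odds = 0.191/(1−0.191) = 0.23609. In log-odds, ln(0.23609) = -1.4435.
Add log likelihood ratio: ln(23.500) = 3.1570.
Posterior log-odds = 1.7135, so posterior odds = exp(1.7135) = 5.5482. Converting, P(H|E) = 5.5482/6.5482 = 0.847.

Posterior probability ≈ 0.847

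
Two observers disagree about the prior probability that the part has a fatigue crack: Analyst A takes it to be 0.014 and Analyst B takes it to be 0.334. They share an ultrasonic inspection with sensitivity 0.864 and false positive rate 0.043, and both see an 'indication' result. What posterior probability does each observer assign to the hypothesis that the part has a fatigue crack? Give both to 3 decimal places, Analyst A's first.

P('+'|H) = 0.864, P('+'|¬H) = 0.043.
Analyst A: numerator 0.864·0.014 = 0.012096; evidence = 0.012096+0.043·0.986 = 0.054494; posterior = 0.222.
Analyst B: numerator 0.864·0.334 = 0.28858; evidence = 0.28858+0.043·0.666 = 0.31721; posterior = 0.910.

Analyst A: 0.222; Analyst B: 0.910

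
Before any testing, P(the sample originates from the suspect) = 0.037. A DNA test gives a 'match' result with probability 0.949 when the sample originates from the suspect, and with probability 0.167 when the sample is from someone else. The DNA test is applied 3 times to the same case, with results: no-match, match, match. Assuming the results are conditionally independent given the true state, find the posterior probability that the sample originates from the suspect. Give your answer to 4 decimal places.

Posterior P(H) ≈ 0.0706

Let H be the event that the sample originates from the suspect; start with P(H) = 0.037. P('match'|H) = 0.949, P('match'|¬H) = 0.167.
Update on result 1 ('no-match'): P(H) ← 0.051·0.0370 / (0.051·0.0370 + 0.833·0.9630) = 0.0018870/0.80407 = 0.0023.
Update on result 2 ('match'): P(H) ← 0.949·0.0023 / (0.949·0.0023 + 0.167·0.9977) = 0.0022271/0.16884 = 0.0132.
Update on result 3 ('match'): P(H) ← 0.949·0.0132 / (0.949·0.0132 + 0.167·0.9868) = 0.012518/0.17732 = 0.0706.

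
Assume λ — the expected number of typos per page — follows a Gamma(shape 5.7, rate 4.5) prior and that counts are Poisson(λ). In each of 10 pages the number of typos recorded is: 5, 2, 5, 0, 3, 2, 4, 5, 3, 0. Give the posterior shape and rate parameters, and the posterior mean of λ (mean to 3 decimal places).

Posterior: Gamma(shape=34.7, rate=14.5); mean ≈ 2.393

The Poisson likelihood adds the total count to the shape and the number of exposure periods to the rate. Here ∑xᵢ = 29 and n = 10, so shape 5.7→34.7 and rate 4.5→14.5.
E[λ | data] = 34.7/14.5 = 2.393.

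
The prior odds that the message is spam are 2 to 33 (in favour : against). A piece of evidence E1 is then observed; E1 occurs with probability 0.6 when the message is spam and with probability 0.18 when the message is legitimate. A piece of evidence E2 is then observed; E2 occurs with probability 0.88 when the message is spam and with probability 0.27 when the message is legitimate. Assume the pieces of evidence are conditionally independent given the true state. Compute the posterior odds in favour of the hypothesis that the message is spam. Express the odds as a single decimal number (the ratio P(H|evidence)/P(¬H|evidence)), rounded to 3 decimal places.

Prior odds = 2/33 = 0.060606. In log-odds, ln(0.060606) = -2.8034.
Add log likelihood ratios: ln(3.3333) + ln(3.2593) = 2.3855.
Posterior log-odds = -0.41789, so posterior odds = exp(-0.41789) = 0.65844.

Posterior odds ≈ 0.658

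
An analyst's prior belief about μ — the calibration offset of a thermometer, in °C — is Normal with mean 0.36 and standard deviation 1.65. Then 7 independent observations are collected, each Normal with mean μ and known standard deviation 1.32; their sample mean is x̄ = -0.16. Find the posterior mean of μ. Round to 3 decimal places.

Posterior mean ≈ -0.116

With known σ, the Normal prior is conjugate. Weight on the data is w = (n/σ²)/(n/σ² + 1/τ₀²) = 4.01745/(4.01745+0.367309) = 0.91623.
Posterior mean = w·x̄ + (1−w)·μ₀ = 0.91623·-0.16 + 0.083770·0.36 = -0.116.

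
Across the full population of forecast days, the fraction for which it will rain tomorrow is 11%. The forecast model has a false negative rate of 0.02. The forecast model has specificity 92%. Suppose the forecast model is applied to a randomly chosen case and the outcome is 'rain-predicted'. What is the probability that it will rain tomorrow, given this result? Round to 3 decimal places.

Let H be the event that it will rain tomorrow. P(H) = 0.11, so P(¬H) = 0.89. With E the 'rain-predicted' result, P(E|H) = 0.98 and P(E|¬H) = 0.08.
P(E) = 0.98·0.11 + 0.08·0.89 = 0.10780 + 0.071200 = 0.17900.
By Bayes' theorem, P(H|E) = 0.10780 / 0.17900 = 0.602.

P(H | E) ≈ 0.602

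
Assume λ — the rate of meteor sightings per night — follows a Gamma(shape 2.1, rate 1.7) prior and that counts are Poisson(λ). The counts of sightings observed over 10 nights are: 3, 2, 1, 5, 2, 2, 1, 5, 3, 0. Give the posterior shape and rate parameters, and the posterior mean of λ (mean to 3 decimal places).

Total count ∑xᵢ = 24 over n = 10 nights.
Gamma is conjugate to the Poisson likelihood: posterior is Gamma(shape = 2.1+24 = 26.1, rate = 1.7+10 = 11.7).
Posterior mean = shape/rate = 26.1/11.7 = 2.231.

Posterior: Gamma(shape=26.1, rate=11.7); mean ≈ 2.231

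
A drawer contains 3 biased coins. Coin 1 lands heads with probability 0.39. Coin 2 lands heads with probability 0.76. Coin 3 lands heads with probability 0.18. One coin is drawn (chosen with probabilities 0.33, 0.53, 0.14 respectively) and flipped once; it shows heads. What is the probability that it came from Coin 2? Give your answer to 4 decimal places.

Tabulate prior·likelihood by source: [1] prior 0.33, lik 0.39, product 0.1287; [2] prior 0.53, lik 0.76, product 0.4028; [3] prior 0.14, lik 0.18, product 0.02520.
Normalizing constant = 0.55670; the posterior for Coin 2 is its product over the sum, 0.4028/0.55670 = 0.7235.

Posterior probability ≈ 0.7235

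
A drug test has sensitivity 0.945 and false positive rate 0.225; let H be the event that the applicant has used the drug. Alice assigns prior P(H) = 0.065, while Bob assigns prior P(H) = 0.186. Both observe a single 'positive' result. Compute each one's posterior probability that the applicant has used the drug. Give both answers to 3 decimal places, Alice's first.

The likelihood ratio for a 'positive' result is 0.945/0.225 = 4.2000.
Alice: prior odds 0.065/0.935 = 0.069519; posterior odds 0.29198; posterior probability 0.226.
Bob: prior odds 0.186/0.814 = 0.22850; posterior odds 0.95971; posterior probability 0.490.

Alice: 0.226; Bob: 0.490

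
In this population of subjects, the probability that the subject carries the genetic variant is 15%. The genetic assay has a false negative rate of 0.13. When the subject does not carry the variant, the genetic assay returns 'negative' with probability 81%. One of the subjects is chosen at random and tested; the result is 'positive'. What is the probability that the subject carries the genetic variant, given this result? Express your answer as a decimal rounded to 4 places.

Write H for 'the subject carries the genetic variant'. Prior odds H:¬H = 0.15/0.85 = 0.17647. For the 'positive' outcome, the likelihood ratio is 0.87/0.19 = 4.5789.
Posterior odds = 0.17647 × 4.5789 = 0.80805, so P(H|E) = 0.80805/(1+0.80805) = 0.4469.

P(H | E) ≈ 0.4469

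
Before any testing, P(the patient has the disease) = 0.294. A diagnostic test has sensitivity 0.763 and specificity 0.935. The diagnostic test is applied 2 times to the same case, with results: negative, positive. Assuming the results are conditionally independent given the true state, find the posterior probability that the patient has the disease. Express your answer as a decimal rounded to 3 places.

Posterior P(H) ≈ 0.553

Let H be the event that the patient has the disease; start with P(H) = 0.294. P('positive'|H) = 0.763, P('positive'|¬H) = 0.065.
Update on result 1 ('negative'): P(H) ← 0.237·0.2940 / (0.237·0.2940 + 0.935·0.7060) = 0.069678/0.72979 = 0.0955.
Update on result 2 ('positive'): P(H) ← 0.763·0.0955 / (0.763·0.0955 + 0.065·0.9045) = 0.072849/0.13164 = 0.5534.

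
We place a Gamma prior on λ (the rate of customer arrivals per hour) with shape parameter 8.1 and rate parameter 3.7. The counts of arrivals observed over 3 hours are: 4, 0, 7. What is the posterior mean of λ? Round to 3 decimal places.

Total count ∑xᵢ = 11 over n = 3 hours.
Gamma is conjugate to the Poisson likelihood: posterior is Gamma(shape = 8.1+11 = 19.1, rate = 3.7+3 = 6.7).
Posterior mean = shape/rate = 19.1/6.7 = 2.851.

Posterior mean ≈ 2.851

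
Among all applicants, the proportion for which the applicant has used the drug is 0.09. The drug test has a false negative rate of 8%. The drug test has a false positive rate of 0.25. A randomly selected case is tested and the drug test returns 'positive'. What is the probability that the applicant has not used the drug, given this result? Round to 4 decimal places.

Write H for 'the applicant has used the drug'. Prior odds H:¬H = 0.09/0.91 = 0.098901. For the 'positive' outcome, the likelihood ratio is 0.92/0.25 = 3.6800.
Posterior odds = 0.098901 × 3.6800 = 0.36396, so P(H|E) = 0.36396/(1+0.36396) = 0.2668. Then P(¬H|E) = 1 − 0.2668 = 0.7332.

P(¬H | E) ≈ 0.7332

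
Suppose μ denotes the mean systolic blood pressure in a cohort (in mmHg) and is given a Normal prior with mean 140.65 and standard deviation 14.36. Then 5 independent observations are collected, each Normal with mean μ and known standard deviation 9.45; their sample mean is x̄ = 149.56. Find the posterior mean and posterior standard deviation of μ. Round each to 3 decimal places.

Posterior mean ≈ 148.850; posterior SD ≈ 4.054

With known σ, the Normal prior is conjugate. Weight on the data is w = (n/σ²)/(n/σ² + 1/τ₀²) = 0.0559895/(0.0559895+0.00484943) = 0.92029.
Posterior mean = w·x̄ + (1−w)·μ₀ = 0.92029·149.56 + 0.079709·140.65 = 148.850. Posterior variance = 1/(0.0559895+0.00484943) = 16.4368, so SD = 4.054.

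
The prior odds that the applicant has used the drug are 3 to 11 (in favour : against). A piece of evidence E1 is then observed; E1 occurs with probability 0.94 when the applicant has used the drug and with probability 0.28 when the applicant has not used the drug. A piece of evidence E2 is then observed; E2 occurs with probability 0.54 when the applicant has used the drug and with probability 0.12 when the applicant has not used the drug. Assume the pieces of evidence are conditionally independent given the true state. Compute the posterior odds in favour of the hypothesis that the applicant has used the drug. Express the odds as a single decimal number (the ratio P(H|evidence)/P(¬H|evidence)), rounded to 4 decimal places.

Prior odds = 3/11 = 0.27273. In log-odds, ln(0.27273) = -1.2993.
Add log likelihood ratios: ln(3.3571) + ln(4.5000) = 2.7152.
Posterior log-odds = 1.4159, so posterior odds = exp(1.4159) = 4.1201.

Posterior odds ≈ 4.1201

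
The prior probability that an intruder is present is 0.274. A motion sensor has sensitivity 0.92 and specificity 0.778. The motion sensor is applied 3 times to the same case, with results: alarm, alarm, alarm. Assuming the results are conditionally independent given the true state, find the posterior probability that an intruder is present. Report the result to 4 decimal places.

Posterior P(H) ≈ 0.9641

With H the event that an intruder is present, the joint likelihood of the observed sequence is P(data|H) = 0.92·0.92·0.92 = 0.77869 and P(data|¬H) = 0.222·0.222·0.222 = 0.010941.
Bayes: P(H|data) = 0.274·0.77869 / (0.274·0.77869 + 0.726·0.010941) = 0.21336/0.22130 = 0.9641.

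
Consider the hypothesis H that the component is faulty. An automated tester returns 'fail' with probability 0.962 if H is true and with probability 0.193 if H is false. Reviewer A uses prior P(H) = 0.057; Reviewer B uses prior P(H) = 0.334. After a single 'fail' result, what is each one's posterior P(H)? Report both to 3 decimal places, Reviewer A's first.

Reviewer A: 0.232; Reviewer B: 0.714

The likelihood ratio for a 'fail' result is 0.962/0.193 = 4.9845.
Reviewer A: prior odds 0.057/0.943 = 0.060445; posterior odds 0.30129; posterior probability 0.232.
Reviewer B: prior odds 0.334/0.666 = 0.50150; posterior odds 2.4997; posterior probability 0.714.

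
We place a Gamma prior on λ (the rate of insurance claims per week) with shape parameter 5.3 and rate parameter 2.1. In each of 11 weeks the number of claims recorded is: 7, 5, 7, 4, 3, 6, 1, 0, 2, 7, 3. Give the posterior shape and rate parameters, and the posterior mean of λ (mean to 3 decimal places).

Posterior: Gamma(shape=50.3, rate=13.1); mean ≈ 3.840

The Poisson likelihood adds the total count to the shape and the number of exposure periods to the rate. Here ∑xᵢ = 45 and n = 11, so shape 5.3→50.3 and rate 2.1→13.1.
E[λ | data] = 50.3/13.1 = 3.840.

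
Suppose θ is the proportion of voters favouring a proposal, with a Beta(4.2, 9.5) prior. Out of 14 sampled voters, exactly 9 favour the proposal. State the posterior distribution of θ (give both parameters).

Posterior: Beta(13.2, 14.5)

Observing 9 successes and 5 failures updates Beta(4.2, 9.5) by adding the success and failure counts to the two shape parameters: α = 4.2+9 = 13.2, β = 9.5+5 = 14.5.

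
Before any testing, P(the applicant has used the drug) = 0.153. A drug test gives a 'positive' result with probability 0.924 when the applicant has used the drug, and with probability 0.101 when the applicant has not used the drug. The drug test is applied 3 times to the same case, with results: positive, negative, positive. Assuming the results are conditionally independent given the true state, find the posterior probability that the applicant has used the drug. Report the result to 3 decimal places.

Posterior P(H) ≈ 0.561

Let H be the event that the applicant has used the drug; start with P(H) = 0.153. P('positive'|H) = 0.924, P('positive'|¬H) = 0.101.
Update on result 1 ('positive'): P(H) ← 0.924·0.1530 / (0.924·0.1530 + 0.101·0.8470) = 0.14137/0.22692 = 0.6230.
Update on result 2 ('negative'): P(H) ← 0.076·0.6230 / (0.076·0.6230 + 0.899·0.3770) = 0.047348/0.38627 = 0.1226.
Update on result 3 ('positive'): P(H) ← 0.924·0.1226 / (0.924·0.1226 + 0.101·0.8774) = 0.11326/0.20188 = 0.5610.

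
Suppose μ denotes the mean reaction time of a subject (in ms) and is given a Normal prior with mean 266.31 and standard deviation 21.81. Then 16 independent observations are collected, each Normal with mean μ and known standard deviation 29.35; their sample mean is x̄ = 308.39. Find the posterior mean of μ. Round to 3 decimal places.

Prior precision 1/τ₀² = 1/21.81² = 0.00210227; data precision n/σ² = 16/29.35² = 0.0185739.
Posterior precision = 0.00210227 + 0.0185739 = 0.0206762.
Posterior mean = (0.00210227·266.31 + 0.0185739·308.39) / 0.0206762 = 304.111.

Posterior mean ≈ 304.111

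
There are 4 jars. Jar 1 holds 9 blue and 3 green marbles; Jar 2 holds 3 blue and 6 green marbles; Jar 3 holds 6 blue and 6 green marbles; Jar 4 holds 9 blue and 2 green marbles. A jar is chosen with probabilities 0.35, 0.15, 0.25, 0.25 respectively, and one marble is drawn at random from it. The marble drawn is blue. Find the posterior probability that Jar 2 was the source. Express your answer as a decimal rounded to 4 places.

Posterior probability ≈ 0.0779

Tabulate prior·likelihood by source: [1] prior 0.35, lik 0.75, product 0.2625; [2] prior 0.15, lik 0.3333, product 0.05000; [3] prior 0.25, lik 0.5, product 0.1250; [4] prior 0.25, lik 0.8182, product 0.2045.
Normalizing constant = 0.64205; the posterior for Jar 2 is its product over the sum, 0.05000/0.64205 = 0.0779.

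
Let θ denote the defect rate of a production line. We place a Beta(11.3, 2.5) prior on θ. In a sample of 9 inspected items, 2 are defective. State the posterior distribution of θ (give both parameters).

Posterior: Beta(13.3, 9.5)

The binomial likelihood is conjugate to the Beta prior: with 2 successes and 7 failures, the posterior is Beta(11.3+2, 2.5+7) = Beta(13.3, 9.5).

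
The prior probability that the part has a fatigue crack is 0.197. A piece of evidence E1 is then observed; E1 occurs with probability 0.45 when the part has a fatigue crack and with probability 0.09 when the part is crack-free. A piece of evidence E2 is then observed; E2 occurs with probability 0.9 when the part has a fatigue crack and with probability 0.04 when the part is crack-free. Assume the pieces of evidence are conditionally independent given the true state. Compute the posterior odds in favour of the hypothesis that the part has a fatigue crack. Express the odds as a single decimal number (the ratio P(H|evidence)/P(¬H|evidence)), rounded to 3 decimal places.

Prior odds = 0.197/(1−0.197) = 0.24533.
Likelihood ratio for E1 = 0.45/0.09 = 5.0000.
Likelihood ratio for E2 = 0.9/0.04 = 22.500.
Posterior odds = prior odds × LR₁ × LR₂ = 27.600.

Posterior odds ≈ 27.600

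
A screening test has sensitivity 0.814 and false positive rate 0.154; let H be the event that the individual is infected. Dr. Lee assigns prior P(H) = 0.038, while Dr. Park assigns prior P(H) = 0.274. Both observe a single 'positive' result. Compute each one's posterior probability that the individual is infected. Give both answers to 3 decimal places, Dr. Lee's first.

Dr. Lee: 0.173; Dr. Park: 0.666

The likelihood ratio for a 'positive' result is 0.814/0.154 = 5.2857.
Dr. Lee: prior odds 0.038/0.962 = 0.039501; posterior odds 0.20879; posterior probability 0.173.
Dr. Park: prior odds 0.274/0.726 = 0.37741; posterior odds 1.9949; posterior probability 0.666.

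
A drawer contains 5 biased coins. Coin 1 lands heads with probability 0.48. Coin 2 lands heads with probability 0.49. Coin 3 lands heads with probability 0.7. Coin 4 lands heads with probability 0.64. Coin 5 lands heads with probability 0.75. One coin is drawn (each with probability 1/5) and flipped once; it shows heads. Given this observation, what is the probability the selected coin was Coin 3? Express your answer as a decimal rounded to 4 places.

P(heads|C1) = 0.48; P(heads|C2) = 0.49; P(heads|C3) = 0.7; P(heads|C4) = 0.64; P(heads|C5) = 0.75.
Prior × likelihood for each source: 0.2·0.48=0.09600, 0.2·0.49=0.09800, 0.2·0.7=0.1400, 0.2·0.64=0.1280, 0.2·0.75=0.1500. Summing gives P(heads) = 0.61200.
P(Coin 3 | heads) = 0.1400 / 0.61200 = 0.2288.

Posterior probability ≈ 0.2288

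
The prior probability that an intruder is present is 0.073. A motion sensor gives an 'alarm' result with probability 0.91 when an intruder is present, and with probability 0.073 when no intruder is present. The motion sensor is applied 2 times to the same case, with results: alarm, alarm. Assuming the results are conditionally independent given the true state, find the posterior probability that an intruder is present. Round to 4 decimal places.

Posterior P(H) ≈ 0.9245

With H the event that an intruder is present, the joint likelihood of the observed sequence is P(data|H) = 0.91·0.91 = 0.82810 and P(data|¬H) = 0.073·0.073 = 0.0053290.
Bayes: P(H|data) = 0.073·0.82810 / (0.073·0.82810 + 0.927·0.0053290) = 0.060451/0.065391 = 0.9245.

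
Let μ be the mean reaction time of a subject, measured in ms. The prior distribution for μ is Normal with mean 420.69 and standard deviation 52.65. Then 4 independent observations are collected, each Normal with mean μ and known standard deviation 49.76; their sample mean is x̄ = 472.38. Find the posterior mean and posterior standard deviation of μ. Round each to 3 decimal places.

With known σ, the Normal prior is conjugate. Weight on the data is w = (n/σ²)/(n/σ² + 1/τ₀²) = 0.00161547/(0.00161547+0.00036075) = 0.81746.
Posterior mean = w·x̄ + (1−w)·μ₀ = 0.81746·472.38 + 0.18254·420.69 = 462.944. Posterior variance = 1/(0.00161547+0.00036075) = 506.017, so SD = 22.495.

Posterior mean ≈ 462.944; posterior SD ≈ 22.495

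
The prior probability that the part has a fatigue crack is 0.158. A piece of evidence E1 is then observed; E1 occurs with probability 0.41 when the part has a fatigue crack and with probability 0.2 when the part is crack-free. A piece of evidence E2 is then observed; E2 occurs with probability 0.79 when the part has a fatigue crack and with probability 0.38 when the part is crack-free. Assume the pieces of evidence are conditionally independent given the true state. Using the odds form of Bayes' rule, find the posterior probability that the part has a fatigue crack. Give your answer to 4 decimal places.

Prior odds = 0.158/(1−0.158) = 0.18765.
Likelihood ratio for E1 = 0.41/0.2 = 2.0500.
Likelihood ratio for E2 = 0.79/0.38 = 2.0789.
Posterior odds = prior odds × LR₁ × LR₂ = 0.79973.
Posterior probability = odds/(1+odds) = 0.79973/1.7997 = 0.4444.

Posterior probability ≈ 0.4444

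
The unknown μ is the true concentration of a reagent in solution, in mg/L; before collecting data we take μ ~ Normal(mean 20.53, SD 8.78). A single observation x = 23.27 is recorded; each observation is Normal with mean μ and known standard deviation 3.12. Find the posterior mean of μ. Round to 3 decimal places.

Prior precision 1/τ₀² = 1/8.78² = 0.0129721; data precision n/σ² = 1/3.12² = 0.102728.
Posterior precision = 0.0129721 + 0.102728 = 0.115701.
Posterior mean = (0.0129721·20.53 + 0.102728·23.27) / 0.115701 = 22.963.

Posterior mean ≈ 22.963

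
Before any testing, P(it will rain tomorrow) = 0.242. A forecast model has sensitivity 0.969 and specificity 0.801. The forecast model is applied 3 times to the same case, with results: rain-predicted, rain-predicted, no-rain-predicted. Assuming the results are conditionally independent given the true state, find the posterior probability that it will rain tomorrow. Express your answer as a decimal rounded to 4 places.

Posterior P(H) ≈ 0.2266

Let H be the event that it will rain tomorrow; start with P(H) = 0.242. P('rain-predicted'|H) = 0.969, P('rain-predicted'|¬H) = 0.199.
Update on result 1 ('rain-predicted'): P(H) ← 0.969·0.2420 / (0.969·0.2420 + 0.199·0.7580) = 0.23450/0.38534 = 0.6085.
Update on result 2 ('rain-predicted'): P(H) ← 0.969·0.6085 / (0.969·0.6085 + 0.199·0.3915) = 0.58968/0.66758 = 0.8833.
Update on result 3 ('no-rain-predicted'): P(H) ← 0.031·0.8833 / (0.031·0.8833 + 0.801·0.1167) = 0.027383/0.12085 = 0.2266.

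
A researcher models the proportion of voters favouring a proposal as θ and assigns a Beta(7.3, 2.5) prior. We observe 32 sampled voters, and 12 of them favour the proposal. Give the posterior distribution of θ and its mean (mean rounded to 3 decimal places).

Posterior: Beta(19.3, 22.5); mean ≈ 0.462

The binomial likelihood is conjugate to the Beta prior: with 12 successes and 20 failures, the posterior is Beta(7.3+12, 2.5+20) = Beta(19.3, 22.5).
Posterior mean = α/(α+β) = 19.3/41.8 = 0.462.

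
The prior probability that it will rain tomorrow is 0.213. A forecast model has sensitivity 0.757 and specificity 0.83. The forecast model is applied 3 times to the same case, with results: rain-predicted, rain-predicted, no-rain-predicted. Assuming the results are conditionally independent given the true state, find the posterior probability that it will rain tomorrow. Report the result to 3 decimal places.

Let H be the event that it will rain tomorrow; start with P(H) = 0.213. P('rain-predicted'|H) = 0.757, P('rain-predicted'|¬H) = 0.17.
Update on result 1 ('rain-predicted'): P(H) ← 0.757·0.2130 / (0.757·0.2130 + 0.17·0.7870) = 0.16124/0.29503 = 0.5465.
Update on result 2 ('rain-predicted'): P(H) ← 0.757·0.5465 / (0.757·0.5465 + 0.17·0.4535) = 0.41372/0.49081 = 0.8429.
Update on result 3 ('no-rain-predicted'): P(H) ← 0.243·0.8429 / (0.243·0.8429 + 0.83·0.1571) = 0.20483/0.33520 = 0.6111.

Posterior P(H) ≈ 0.611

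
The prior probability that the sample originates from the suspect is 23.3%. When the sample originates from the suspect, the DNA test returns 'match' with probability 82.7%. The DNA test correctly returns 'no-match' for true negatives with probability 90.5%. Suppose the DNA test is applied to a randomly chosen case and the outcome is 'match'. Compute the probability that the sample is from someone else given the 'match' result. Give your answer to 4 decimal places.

Write H for 'the sample originates from the suspect'. Prior odds H:¬H = 0.233/0.767 = 0.30378. For the 'match' outcome, the likelihood ratio is 0.827/0.095 = 8.7053.
Posterior odds = 0.30378 × 8.7053 = 2.6445, so P(H|E) = 2.6445/(1+2.6445) = 0.7256. Then P(¬H|E) = 1 − 0.7256 = 0.2744.

P(¬H | E) ≈ 0.2744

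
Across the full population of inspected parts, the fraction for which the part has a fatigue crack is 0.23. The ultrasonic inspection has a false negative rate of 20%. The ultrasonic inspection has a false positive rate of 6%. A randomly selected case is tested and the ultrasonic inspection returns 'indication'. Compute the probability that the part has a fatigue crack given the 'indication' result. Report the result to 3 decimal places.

Let H be the event that the part has a fatigue crack. P(H) = 0.23, so P(¬H) = 0.77. With E the 'indication' result, P(E|H) = 0.8 and P(E|¬H) = 0.06.
P(E) = 0.8·0.23 + 0.06·0.77 = 0.18400 + 0.046200 = 0.23020.
By Bayes' theorem, P(H|E) = 0.18400 / 0.23020 = 0.799.

P(H | E) ≈ 0.799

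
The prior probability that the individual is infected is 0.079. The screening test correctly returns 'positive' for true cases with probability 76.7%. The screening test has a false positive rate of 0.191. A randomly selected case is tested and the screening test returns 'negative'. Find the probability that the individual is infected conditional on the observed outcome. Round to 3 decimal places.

P(H | E) ≈ 0.024

Let H be the event that the individual is infected. P(H) = 0.079, so P(¬H) = 0.921. With E the 'negative' result, P(E|H) = 0.233 and P(E|¬H) = 0.809.
P(E) = 0.233·0.079 + 0.809·0.921 = 0.018407 + 0.74509 = 0.76350.
By Bayes' theorem, P(H|E) = 0.018407 / 0.76350 = 0.024.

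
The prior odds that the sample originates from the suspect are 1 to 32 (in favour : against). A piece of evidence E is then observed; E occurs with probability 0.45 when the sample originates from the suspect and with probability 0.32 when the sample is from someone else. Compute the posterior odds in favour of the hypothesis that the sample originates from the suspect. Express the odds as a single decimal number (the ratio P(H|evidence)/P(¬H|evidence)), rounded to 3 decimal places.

Prior odds = 1/32 = 0.031250. In log-odds, ln(0.031250) = -3.4657.
Add log likelihood ratio: ln(1.4062) = 0.34093.
Posterior log-odds = -3.1248, so posterior odds = exp(-3.1248) = 0.043945.

Posterior odds ≈ 0.044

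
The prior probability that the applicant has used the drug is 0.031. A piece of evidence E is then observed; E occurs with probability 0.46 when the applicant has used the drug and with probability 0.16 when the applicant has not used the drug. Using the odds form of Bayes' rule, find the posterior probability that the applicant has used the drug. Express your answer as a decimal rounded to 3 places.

Prior odds = 0.031/(1−0.031) = 0.031992. In log-odds, ln(0.031992) = -3.4423.
Add log likelihood ratio: ln(2.8750) = 1.0561.
Posterior log-odds = -2.3862, so posterior odds = exp(-2.3862) = 0.091976. Converting, P(H|E) = 0.091976/1.0920 = 0.084.

Posterior probability ≈ 0.084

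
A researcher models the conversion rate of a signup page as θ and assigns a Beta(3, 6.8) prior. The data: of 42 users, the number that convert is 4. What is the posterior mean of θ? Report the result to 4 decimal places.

Posterior mean ≈ 0.1351

Observing 4 successes and 38 failures updates Beta(3, 6.8) by adding the success and failure counts to the two shape parameters: α = 3+4 = 7, β = 6.8+38 = 44.8.
Posterior mean = α/(α+β) = 7/51.8 = 0.1351.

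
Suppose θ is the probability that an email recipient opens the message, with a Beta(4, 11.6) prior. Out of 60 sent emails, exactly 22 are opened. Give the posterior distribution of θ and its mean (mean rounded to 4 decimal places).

Observing 22 successes and 38 failures updates Beta(4, 11.6) by adding the success and failure counts to the two shape parameters: α = 4+22 = 26, β = 11.6+38 = 49.6.
Posterior mean = α/(α+β) = 26/75.6 = 0.3439.

Posterior: Beta(26, 49.6); mean ≈ 0.3439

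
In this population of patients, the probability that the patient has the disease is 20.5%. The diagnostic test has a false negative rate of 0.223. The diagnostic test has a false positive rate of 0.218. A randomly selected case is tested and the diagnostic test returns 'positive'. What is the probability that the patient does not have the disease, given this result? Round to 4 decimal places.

P(¬H | E) ≈ 0.5211

Write H for 'the patient has the disease'. Prior odds H:¬H = 0.205/0.795 = 0.25786. For the 'positive' outcome, the likelihood ratio is 0.777/0.218 = 3.5642.
Posterior odds = 0.25786 × 3.5642 = 0.91908, so P(H|E) = 0.91908/(1+0.91908) = 0.4789. Then P(¬H|E) = 1 − 0.4789 = 0.5211.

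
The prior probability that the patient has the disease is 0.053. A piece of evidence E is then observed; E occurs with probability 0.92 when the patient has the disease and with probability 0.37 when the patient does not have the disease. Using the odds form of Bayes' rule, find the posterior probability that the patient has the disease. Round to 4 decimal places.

Prior odds = 0.053/(1−0.053) = 0.055966.
Likelihood ratio for E = 0.92/0.37 = 2.4865.
Posterior odds = prior odds × LR = 0.13916.
Posterior probability = odds/(1+odds) = 0.13916/1.1392 = 0.1222.

Posterior probability ≈ 0.1222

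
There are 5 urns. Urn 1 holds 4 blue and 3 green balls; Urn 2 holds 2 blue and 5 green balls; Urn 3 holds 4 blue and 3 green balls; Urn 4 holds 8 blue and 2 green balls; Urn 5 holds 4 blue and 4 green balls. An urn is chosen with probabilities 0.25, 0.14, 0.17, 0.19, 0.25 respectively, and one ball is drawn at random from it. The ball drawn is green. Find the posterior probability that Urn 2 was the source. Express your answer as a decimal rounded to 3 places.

Posterior probability ≈ 0.226

Tabulate prior·likelihood by source: [1] prior 0.25, lik 0.4286, product 0.1071; [2] prior 0.14, lik 0.7143, product 0.1000; [3] prior 0.17, lik 0.4286, product 0.07286; [4] prior 0.19, lik 0.2, product 0.03800; [5] prior 0.25, lik 0.5, product 0.1250.
Normalizing constant = 0.44300; the posterior for Urn 2 is its product over the sum, 0.1000/0.44300 = 0.226.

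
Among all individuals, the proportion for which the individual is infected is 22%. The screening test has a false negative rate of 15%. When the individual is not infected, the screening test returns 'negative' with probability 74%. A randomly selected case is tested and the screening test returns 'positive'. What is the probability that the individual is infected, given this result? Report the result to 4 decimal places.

P(H | E) ≈ 0.4797

Let H be the event that the individual is infected. P(H) = 0.22, so P(¬H) = 0.78. With E the 'positive' result, P(E|H) = 0.85 and P(E|¬H) = 0.26.
P(E) = 0.85·0.22 + 0.26·0.78 = 0.18700 + 0.20280 = 0.38980.
By Bayes' theorem, P(H|E) = 0.18700 / 0.38980 = 0.4797.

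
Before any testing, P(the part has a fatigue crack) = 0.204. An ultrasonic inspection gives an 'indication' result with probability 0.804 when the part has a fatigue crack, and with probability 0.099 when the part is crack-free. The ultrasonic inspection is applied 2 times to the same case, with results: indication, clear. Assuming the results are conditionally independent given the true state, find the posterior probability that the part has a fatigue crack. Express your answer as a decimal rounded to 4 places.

With H the event that the part has a fatigue crack, the joint likelihood of the observed sequence is P(data|H) = 0.804·0.196 = 0.15758 and P(data|¬H) = 0.099·0.901 = 0.089199.
Bayes: P(H|data) = 0.204·0.15758 / (0.204·0.15758 + 0.796·0.089199) = 0.032147/0.10315 = 0.3117.

Posterior P(H) ≈ 0.3117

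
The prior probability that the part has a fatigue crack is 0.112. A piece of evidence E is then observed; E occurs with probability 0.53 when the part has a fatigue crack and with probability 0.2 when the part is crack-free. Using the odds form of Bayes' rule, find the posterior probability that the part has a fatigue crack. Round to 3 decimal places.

Posterior probability ≈ 0.251

Prior odds = 0.112/(1−0.112) = 0.12613. In log-odds, ln(0.12613) = -2.0705.
Add log likelihood ratio: ln(2.6500) = 0.97456.
Posterior log-odds = -1.0959, so posterior odds = exp(-1.0959) = 0.33423. Converting, P(H|E) = 0.33423/1.3342 = 0.251.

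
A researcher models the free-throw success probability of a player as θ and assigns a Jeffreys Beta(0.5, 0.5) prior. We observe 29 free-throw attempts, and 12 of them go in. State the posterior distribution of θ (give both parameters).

The binomial likelihood is conjugate to the Beta prior: with 12 successes and 17 failures, the posterior is Beta(0.5+12, 0.5+17) = Beta(12.5, 17.5).

Posterior: Beta(12.5, 17.5)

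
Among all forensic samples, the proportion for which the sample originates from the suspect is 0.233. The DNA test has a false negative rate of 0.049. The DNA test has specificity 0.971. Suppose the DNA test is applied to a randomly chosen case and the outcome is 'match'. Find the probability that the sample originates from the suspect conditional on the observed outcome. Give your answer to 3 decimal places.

P(H | E) ≈ 0.909

Write H for 'the sample originates from the suspect'. Prior odds H:¬H = 0.233/0.767 = 0.30378. For the 'match' outcome, the likelihood ratio is 0.951/0.029 = 32.793.
Posterior odds = 0.30378 × 32.793 = 9.9619, so P(H|E) = 9.9619/(1+9.9619) = 0.909.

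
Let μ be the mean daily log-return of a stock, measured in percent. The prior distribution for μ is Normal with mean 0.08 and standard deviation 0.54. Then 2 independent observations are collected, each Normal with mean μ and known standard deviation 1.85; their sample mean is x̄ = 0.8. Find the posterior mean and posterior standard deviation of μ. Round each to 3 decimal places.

Posterior mean ≈ 0.185; posterior SD ≈ 0.499

Prior precision 1/τ₀² = 1/0.54² = 3.42936; data precision n/σ² = 2/1.85² = 0.584368.
Posterior precision = 3.42936 + 0.584368 = 4.01372, giving posterior SD = 1/√4.01372 = 0.499.
Posterior mean = (3.42936·0.08 + 0.584368·0.8) / 4.01372 = 0.185.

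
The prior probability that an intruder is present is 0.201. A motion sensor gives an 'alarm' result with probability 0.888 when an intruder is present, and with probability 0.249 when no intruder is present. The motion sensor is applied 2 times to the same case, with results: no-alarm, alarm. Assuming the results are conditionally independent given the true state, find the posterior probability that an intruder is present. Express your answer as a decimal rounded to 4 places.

Let H be the event that an intruder is present; start with P(H) = 0.201. P('alarm'|H) = 0.888, P('alarm'|¬H) = 0.249.
Update on result 1 ('no-alarm'): P(H) ← 0.112·0.2010 / (0.112·0.2010 + 0.751·0.7990) = 0.022512/0.62256 = 0.0362.
Update on result 2 ('alarm'): P(H) ← 0.888·0.0362 / (0.888·0.0362 + 0.249·0.9638) = 0.032110/0.27211 = 0.1180.

Posterior P(H) ≈ 0.1180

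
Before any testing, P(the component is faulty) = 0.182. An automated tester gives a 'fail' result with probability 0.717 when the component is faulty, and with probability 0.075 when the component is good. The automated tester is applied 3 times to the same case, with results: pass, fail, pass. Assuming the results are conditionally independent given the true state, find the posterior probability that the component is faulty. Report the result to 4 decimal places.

Posterior P(H) ≈ 0.1660

With H the event that the component is faulty, the joint likelihood of the observed sequence is P(data|H) = 0.283·0.717·0.283 = 0.057424 and P(data|¬H) = 0.925·0.075·0.925 = 0.064172.
Bayes: P(H|data) = 0.182·0.057424 / (0.182·0.057424 + 0.818·0.064172) = 0.010451/0.062944 = 0.1660.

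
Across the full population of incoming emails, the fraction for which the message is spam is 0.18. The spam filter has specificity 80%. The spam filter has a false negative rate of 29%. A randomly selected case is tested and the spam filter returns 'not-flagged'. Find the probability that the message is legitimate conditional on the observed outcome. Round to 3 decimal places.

P(¬H | E) ≈ 0.926

Write H for 'the message is spam'. Prior odds H:¬H = 0.18/0.82 = 0.21951. For the 'not-flagged' outcome, the likelihood ratio is 0.29/0.8 = 0.36250.
Posterior odds = 0.21951 × 0.36250 = 0.079573, so P(H|E) = 0.079573/(1+0.079573) = 0.074. Then P(¬H|E) = 1 − 0.074 = 0.926.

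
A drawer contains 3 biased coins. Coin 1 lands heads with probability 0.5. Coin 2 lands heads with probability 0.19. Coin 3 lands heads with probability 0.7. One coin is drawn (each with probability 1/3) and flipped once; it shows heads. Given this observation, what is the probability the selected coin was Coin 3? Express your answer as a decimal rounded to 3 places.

Posterior probability ≈ 0.504

P(heads|C1) = 0.5; P(heads|C2) = 0.19; P(heads|C3) = 0.7.
Prior × likelihood for each source: 0.333333·0.5=0.1667, 0.333333·0.19=0.06333, 0.333333·0.7=0.2333. Summing gives P(heads) = 0.46333.
P(Coin 3 | heads) = 0.2333 / 0.46333 = 0.504.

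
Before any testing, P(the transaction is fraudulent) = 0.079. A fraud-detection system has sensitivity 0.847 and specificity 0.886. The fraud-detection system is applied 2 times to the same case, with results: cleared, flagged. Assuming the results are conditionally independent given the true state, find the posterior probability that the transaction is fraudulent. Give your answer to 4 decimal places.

Posterior P(H) ≈ 0.0991

With H the event that the transaction is fraudulent, the joint likelihood of the observed sequence is P(data|H) = 0.153·0.847 = 0.12959 and P(data|¬H) = 0.886·0.114 = 0.10100.
Bayes: P(H|data) = 0.079·0.12959 / (0.079·0.12959 + 0.921·0.10100) = 0.010238/0.10326 = 0.0991.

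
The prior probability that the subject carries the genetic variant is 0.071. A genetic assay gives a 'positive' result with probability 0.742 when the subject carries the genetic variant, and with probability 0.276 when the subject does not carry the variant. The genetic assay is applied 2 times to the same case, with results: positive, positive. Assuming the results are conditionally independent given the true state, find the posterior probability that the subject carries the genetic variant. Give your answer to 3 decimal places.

Posterior P(H) ≈ 0.356

Let H be the event that the subject carries the genetic variant; start with P(H) = 0.071. P('positive'|H) = 0.742, P('positive'|¬H) = 0.276.
Update on result 1 ('positive'): P(H) ← 0.742·0.0710 / (0.742·0.0710 + 0.276·0.9290) = 0.052682/0.30909 = 0.1704.
Update on result 2 ('positive'): P(H) ← 0.742·0.1704 / (0.742·0.1704 + 0.276·0.8296) = 0.12647/0.35543 = 0.3558.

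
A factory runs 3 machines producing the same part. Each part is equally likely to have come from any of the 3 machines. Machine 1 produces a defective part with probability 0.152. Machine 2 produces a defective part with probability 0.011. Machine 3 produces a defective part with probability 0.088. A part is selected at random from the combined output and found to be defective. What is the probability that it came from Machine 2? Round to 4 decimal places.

P(defective|M1) = 0.152; P(defective|M2) = 0.011; P(defective|M3) = 0.088.
Prior × likelihood for each source: 0.333333·0.152=0.05067, 0.333333·0.011=0.003667, 0.333333·0.088=0.02933. Summing gives P(defective) = 0.083667.
P(Machine 2 | defective) = 0.003667 / 0.083667 = 0.0438.

Posterior probability ≈ 0.0438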